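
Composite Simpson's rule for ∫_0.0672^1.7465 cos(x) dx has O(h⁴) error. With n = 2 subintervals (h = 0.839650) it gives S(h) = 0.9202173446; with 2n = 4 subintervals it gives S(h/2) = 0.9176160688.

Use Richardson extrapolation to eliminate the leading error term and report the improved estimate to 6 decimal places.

Leading term ∝ h^4; use weight 16 = 2^4.
Difference of the inputs: 0.9176160688 − 0.9202173446 = -0.0026012758
Correction (A(h/2) − A(h))/(16 − 1) = (-0.0026012758)/15 = -0.0001734184
R = 0.9176160688 − 0.0001734184 = 0.9174426504

0.917443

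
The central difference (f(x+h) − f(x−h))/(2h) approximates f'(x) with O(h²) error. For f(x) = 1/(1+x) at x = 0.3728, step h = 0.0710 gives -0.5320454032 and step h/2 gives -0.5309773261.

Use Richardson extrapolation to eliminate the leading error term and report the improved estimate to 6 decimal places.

With r = 2 the leading error scales as h^2, so the weight is 2^2 = 4.
Top: 4(-0.5309773261) − (-0.5320454032) = -1.5918639012
Denominator 4 − 1 = 3.
So the Richardson estimate is -0.5306213004.

-0.530621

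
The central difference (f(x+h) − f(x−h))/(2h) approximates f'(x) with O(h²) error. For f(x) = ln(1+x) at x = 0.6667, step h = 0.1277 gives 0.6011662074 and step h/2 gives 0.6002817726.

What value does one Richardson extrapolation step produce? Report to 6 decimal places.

The method has order 2: 2^2 = 4.
2^2*A(h/2) = 2.4011270904; minus A(h) gives 1.7999608830.
R = 1.7999608830/3 = 0.5999869610
Gap between inputs: 8.844e-04; correction applied: −0.0002948116.

0.599987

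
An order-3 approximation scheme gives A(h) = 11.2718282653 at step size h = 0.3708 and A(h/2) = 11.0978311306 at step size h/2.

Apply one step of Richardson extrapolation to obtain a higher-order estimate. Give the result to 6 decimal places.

11.072974

The method has order 3: 2^3 = 8.
8×11.0978311306 − 11.2718282653 = 77.5108207795
(8×11.0978311306 − 11.2718282653)/(8 − 1) = 11.0729743971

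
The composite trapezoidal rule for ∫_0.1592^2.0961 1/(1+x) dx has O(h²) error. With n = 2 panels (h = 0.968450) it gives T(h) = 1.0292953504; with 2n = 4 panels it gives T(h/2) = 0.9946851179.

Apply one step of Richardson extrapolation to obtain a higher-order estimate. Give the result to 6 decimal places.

Order 2 gives 2^r = 4 and 2^r − 1 = 3.
Numerator 4*A(h/2) − A(h) = 4*0.9946851179 − 1.0292953504 = 2.9494451212
Divide by 2^2 − 1 = 3.
R = 2.9494451212/3 = 0.9831483737

0.983148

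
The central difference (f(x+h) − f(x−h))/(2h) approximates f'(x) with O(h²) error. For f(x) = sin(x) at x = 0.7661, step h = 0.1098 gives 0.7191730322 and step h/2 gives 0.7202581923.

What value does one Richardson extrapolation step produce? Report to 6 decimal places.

0.720620

With r = 2 the leading error scales as h^2, so the weight is 2^2 = 4.
Numerator 4 × A(h/2) − A(h) = 4 × 0.7202581923 − 0.7191730322 = 2.1618597370
(4 × 0.7202581923 − 0.7191730322)/(4 − 1) = 0.7206199123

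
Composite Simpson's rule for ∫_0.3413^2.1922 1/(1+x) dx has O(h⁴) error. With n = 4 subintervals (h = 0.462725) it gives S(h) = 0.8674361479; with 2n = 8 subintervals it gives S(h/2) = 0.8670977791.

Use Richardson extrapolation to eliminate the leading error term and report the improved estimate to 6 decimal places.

r = 4: numerator weight 16, denominator 15.
Weighted: 13.8735644656 − 0.8674361479 = 13.0061283177
Denominator 16 − 1 = 15.
13.0061283177 ÷ 15 = 0.8670752212

0.867075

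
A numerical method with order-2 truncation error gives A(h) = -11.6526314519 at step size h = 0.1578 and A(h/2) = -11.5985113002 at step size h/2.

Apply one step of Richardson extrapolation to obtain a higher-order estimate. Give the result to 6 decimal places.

-11.580471

Leading term ∝ h^2; use weight 4 = 2^2.
4 × (-11.5985113002) = -46.3940452008; subtract (-11.6526314519) → -34.7414137489
Denominator 4 − 1 = 3.
Result: -11.5804712496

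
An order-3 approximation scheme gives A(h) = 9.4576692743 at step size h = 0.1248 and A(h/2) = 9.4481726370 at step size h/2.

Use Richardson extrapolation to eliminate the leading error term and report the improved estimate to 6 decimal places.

Order 3 gives 2^r = 8 and 2^r − 1 = 7.
8 × 9.4481726370 = 75.5853810960; subtract 9.4576692743 → 66.1277118217
Divide by 2^3 − 1 = 7.
(8 × 9.4481726370 − 9.4576692743)/(8 − 1) = 9.4468159745

9.446816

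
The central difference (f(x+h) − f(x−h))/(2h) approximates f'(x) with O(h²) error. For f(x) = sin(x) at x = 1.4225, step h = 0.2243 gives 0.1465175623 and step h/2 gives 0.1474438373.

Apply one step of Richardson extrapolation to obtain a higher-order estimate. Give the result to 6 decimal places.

0.147753

r = 2, so 2^r = 4.
Numerator 4 × A(h/2) − A(h) = 4 × 0.1474438373 − 0.1465175623 = 0.4432577869
Extrapolated: 0.4432577869 / 3 = 0.1477525956
Shift from A(h/2): +0.0003087583.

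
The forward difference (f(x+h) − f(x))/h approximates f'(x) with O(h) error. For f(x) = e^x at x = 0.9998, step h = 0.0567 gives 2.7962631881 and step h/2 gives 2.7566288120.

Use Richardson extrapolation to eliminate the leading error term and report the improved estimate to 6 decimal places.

Method order is 1; weight 2^1 = 2.
2^1·A(h/2) = 5.5132576240; minus A(h) gives 2.7169944359.
Divide by 2^1 − 1 = 1.
Extrapolated: 2.7169944359 / 1 = 2.7169944359

2.716994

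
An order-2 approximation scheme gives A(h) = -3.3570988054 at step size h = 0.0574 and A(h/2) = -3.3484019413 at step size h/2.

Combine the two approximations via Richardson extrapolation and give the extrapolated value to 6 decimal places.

Method order is 2; weight 2^2 = 4.
2^2 × A(h/2) = -13.3936077652; minus A(h) gives -10.0365089598.
(-10.0365089598) ÷ 3 = -3.3455029866

-3.345503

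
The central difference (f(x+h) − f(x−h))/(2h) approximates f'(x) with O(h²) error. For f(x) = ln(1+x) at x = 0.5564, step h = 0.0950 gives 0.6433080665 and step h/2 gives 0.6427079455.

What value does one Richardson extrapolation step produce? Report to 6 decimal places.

0.642508

Error is O(h^2); halving h shrinks it by 2^2 = 4.
2^2 × A(h/2) = 2.5708317820; minus A(h) gives 1.9275237155.
Divide by 2^2 − 1 = 3.
1.9275237155 ÷ 3 = 0.6425079052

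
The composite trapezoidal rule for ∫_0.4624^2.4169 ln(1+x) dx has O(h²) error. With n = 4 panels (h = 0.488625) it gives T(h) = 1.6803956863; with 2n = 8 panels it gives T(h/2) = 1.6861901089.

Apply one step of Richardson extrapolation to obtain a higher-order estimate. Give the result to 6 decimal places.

1.688122

Error is O(h^2); halving h shrinks it by 2^2 = 4.
Weighted: 6.7447604356 − 1.6803956863 = 5.0643647493
Denominator 4 − 1 = 3.
So the Richardson estimate is 1.6881215831.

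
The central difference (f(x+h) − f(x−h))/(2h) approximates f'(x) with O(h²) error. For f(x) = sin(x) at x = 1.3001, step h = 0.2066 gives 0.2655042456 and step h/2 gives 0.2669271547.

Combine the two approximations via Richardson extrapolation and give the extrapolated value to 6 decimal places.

The method has order 2: 2^2 = 4.
4*0.2669271547 = 1.0677086188; subtract 0.2655042456 → 0.8022043732
R = 0.8022043732/3 = 0.2674014577

0.267401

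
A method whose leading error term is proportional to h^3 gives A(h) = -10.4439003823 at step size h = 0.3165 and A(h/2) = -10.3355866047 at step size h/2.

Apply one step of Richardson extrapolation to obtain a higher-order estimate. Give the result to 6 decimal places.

r = 3: numerator weight 8, denominator 7.
8×(-10.3355866047) − (-10.4439003823) = -72.2407924553
Divide by 2^3 − 1 = 7.
So the Richardson estimate is -10.3201132079.

-10.320113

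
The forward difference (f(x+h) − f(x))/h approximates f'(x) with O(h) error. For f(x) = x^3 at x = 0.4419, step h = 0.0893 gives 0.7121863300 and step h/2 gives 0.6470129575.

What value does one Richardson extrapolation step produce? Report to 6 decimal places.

0.581840

Error is O(h^1); halving h shrinks it by 2^1 = 2.
2×0.6470129575 = 1.2940259150; subtract 0.7121863300 → 0.5818395850
0.5818395850 ÷ 1 = 0.5818395850
Correction |R − A(h/2)| = 6.517e-02; gap |A(h/2) − A(h)| = 6.517e-02.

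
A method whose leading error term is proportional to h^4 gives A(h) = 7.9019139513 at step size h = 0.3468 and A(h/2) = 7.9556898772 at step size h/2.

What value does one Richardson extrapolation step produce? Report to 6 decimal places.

7.959275

Leading term ∝ h^4; use weight 16 = 2^4.
16·7.9556898772 = 127.2910380352; subtract 7.9019139513 → 119.3891240839
Denominator 16 − 1 = 15.
Result: 7.9592749389
Correction |R − A(h/2)| = 3.585e-03; gap |A(h/2) − A(h)| = 5.378e-02.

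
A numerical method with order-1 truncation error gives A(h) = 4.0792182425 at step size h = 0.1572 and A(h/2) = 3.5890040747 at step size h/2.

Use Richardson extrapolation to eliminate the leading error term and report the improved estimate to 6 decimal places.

3.098790

Leading term ∝ h^1; use weight 2 = 2^1.
2·3.5890040747 − 4.0792182425 = 3.0987899069
Extrapolated: 3.0987899069 / 1 = 3.0987899069
Gap between inputs: 4.902e-01; correction applied: −0.4902141678.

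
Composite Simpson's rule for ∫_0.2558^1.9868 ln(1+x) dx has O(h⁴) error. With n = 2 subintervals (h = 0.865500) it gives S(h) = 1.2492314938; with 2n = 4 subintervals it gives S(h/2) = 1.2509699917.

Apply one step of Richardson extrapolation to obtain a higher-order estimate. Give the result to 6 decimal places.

Method order is 4; weight 2^4 = 16.
16·1.2509699917 = 20.0155198672; 20.0155198672 − 1.2492314938 = 18.7662883734
Denominator 16 − 1 = 15.
Result: 1.2510858916
Correction |R − A(h/2)| = 1.159e-04; gap |A(h/2) − A(h)| = 1.738e-03.

1.251086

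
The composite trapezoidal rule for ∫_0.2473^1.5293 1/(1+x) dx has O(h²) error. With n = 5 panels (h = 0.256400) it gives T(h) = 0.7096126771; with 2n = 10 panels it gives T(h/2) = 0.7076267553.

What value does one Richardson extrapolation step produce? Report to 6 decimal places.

Method order is 2; weight 2^2 = 4.
Difference of the inputs: 0.7076267553 − 0.7096126771 = -0.0019859218
Correction (A(h/2) − A(h))/(4 − 1) = (-0.0019859218)/3 = -0.0006619739
R = 0.7076267553 − 0.0006619739 = 0.7069647814

0.706965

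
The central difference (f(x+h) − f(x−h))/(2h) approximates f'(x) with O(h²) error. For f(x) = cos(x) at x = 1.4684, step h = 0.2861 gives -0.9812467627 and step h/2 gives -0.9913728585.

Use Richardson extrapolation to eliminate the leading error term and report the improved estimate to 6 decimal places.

-0.994748

Error is O(h^2); halving h shrinks it by 2^2 = 4.
Weighted: (-3.9654914340) − (-0.9812467627) = -2.9842446713
(-2.9842446713) ÷ 3 = -0.9947482238
Gap between inputs: 1.013e-02; correction applied: −0.0033753653.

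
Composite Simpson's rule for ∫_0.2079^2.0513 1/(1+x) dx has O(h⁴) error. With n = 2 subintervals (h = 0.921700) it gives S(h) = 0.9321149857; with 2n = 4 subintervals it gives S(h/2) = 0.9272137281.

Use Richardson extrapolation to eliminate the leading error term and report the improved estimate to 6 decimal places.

Order 4 gives 2^r = 16 and 2^r − 1 = 15.
Numerator 16*A(h/2) − A(h) = 16*0.9272137281 − 0.9321149857 = 13.9033046639
13.9033046639 ÷ 15 = 0.9268869776

0.926887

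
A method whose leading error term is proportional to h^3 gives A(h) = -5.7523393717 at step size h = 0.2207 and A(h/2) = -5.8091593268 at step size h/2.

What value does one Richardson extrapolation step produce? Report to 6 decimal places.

-5.817276

Leading term ∝ h^3; use weight 8 = 2^3.
8*(-5.8091593268) = -46.4732746144; subtract (-5.7523393717) → -40.7209352427
Divide by 2^3 − 1 = 7.
Extrapolated: (-40.7209352427) / 7 = -5.8172764632
Correction |R − A(h/2)| = 8.117e-03; gap |A(h/2) − A(h)| = 5.682e-02.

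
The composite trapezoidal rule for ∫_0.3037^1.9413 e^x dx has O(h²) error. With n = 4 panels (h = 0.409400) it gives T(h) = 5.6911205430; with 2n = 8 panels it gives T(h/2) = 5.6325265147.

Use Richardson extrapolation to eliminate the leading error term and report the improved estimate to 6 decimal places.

Error is O(h^2); halving h shrinks it by 2^2 = 4.
Top: 4(5.6325265147) − (5.6911205430) = 16.8389855158
(4×5.6325265147 − 5.6911205430)/(4 − 1) = 5.6129951719

5.612995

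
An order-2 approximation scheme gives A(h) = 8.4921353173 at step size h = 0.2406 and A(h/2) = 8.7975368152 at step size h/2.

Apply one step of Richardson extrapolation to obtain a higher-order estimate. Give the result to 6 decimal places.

8.899337

r = 2, so 2^r = 4.
4*8.7975368152 = 35.1901472608; 35.1901472608 − 8.4921353173 = 26.6980119435
Denominator 4 − 1 = 3.
R = 26.6980119435/3 = 8.8993373145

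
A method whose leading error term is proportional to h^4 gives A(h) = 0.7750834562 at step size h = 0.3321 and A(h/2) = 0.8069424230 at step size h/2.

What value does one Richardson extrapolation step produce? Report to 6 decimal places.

0.809066

The method has order 4: 2^4 = 16.
16×0.8069424230 = 12.9110787680; subtract 0.7750834562 → 12.1359953118
Denominator 16 − 1 = 15.
12.1359953118 ÷ 15 = 0.8090663541
Gap between inputs: 3.186e-02; correction applied: +0.0021239311.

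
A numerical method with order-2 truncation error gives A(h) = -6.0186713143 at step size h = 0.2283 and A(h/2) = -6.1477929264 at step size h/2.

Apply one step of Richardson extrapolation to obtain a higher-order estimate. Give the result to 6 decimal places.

r = 2, so 2^r = 4.
2^2×A(h/2) = -24.5911717056; minus A(h) gives -18.5725003913.
(-18.5725003913) ÷ 3 = -6.1908334638

-6.190833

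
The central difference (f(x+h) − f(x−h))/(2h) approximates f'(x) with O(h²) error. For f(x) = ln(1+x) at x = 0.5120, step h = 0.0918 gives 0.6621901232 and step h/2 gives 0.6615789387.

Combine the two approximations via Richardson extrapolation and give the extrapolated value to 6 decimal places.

r = 2, so 2^r = 4.
Weighted: 2.6463157548 − 0.6621901232 = 1.9841256316
Divide by 2^2 − 1 = 3.
R = 1.9841256316/3 = 0.6613752105
Gap between inputs: 6.112e-04; correction applied: −0.0002037282.

0.661375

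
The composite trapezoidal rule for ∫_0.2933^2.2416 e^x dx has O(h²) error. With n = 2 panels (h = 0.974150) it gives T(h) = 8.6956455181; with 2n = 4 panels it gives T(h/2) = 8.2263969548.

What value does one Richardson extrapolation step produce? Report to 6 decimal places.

8.069981

Error is O(h^2); halving h shrinks it by 2^2 = 4.
Top: 4(8.2263969548) − (8.6956455181) = 24.2099423011
Denominator 4 − 1 = 3.
R = 24.2099423011/3 = 8.0699807670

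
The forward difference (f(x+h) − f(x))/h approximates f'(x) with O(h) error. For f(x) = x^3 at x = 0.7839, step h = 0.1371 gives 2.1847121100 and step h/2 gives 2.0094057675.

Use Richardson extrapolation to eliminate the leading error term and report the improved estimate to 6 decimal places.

The method has order 1: 2^1 = 2.
2^1·A(h/2) = 4.0188115350; minus A(h) gives 1.8340994250.
Divide by 2^1 − 1 = 1.
Result: 1.8340994250
Correction |R − A(h/2)| = 1.753e-01; gap |A(h/2) − A(h)| = 1.753e-01.

1.834099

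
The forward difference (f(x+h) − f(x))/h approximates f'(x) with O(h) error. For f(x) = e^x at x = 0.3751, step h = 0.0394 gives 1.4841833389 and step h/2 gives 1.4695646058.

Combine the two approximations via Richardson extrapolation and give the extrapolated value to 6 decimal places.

Error is O(h^1); halving h shrinks it by 2^1 = 2.
Top: 2(1.4695646058) − (1.4841833389) = 1.4549458727
Divide by 2^1 − 1 = 1.
So the Richardson estimate is 1.4549458727.

1.454946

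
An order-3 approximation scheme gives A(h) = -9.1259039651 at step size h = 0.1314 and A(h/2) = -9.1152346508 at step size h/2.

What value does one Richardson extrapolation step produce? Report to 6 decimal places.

-9.113710

Method order is 3; weight 2^3 = 8.
8 × (-9.1152346508) − (-9.1259039651) = -63.7959732413
(8 × (-9.1152346508) − (-9.1259039651))/(8 − 1) = -9.1137104630
Gap between inputs: 1.067e-02; correction applied: +0.0015241878.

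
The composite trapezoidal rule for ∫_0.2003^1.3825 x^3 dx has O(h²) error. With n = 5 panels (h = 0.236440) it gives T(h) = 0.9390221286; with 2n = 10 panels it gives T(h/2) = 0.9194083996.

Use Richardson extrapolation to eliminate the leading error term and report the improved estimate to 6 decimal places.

Method order is 2; weight 2^2 = 4.
Weighted: 3.6776335984 − 0.9390221286 = 2.7386114698
R = 2.7386114698/3 = 0.9128704899

0.912870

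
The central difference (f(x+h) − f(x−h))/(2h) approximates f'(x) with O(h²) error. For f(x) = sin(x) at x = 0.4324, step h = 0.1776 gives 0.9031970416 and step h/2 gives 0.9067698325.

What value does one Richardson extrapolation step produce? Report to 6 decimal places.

With r = 2 the leading error scales as h^2, so the weight is 2^2 = 4.
Weighted: 3.6270793300 − 0.9031970416 = 2.7238822884
Denominator 4 − 1 = 3.
Result: 0.9079607628

0.907961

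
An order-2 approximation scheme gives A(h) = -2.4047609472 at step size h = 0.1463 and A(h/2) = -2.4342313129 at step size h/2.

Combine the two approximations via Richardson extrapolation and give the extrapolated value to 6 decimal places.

-2.444055

r = 2, so 2^r = 4.
2^2*A(h/2) = -9.7369252516; minus A(h) gives -7.3321643044.
(-7.3321643044) ÷ 3 = -2.4440547681
Gap between inputs: 2.947e-02; correction applied: −0.0098234552.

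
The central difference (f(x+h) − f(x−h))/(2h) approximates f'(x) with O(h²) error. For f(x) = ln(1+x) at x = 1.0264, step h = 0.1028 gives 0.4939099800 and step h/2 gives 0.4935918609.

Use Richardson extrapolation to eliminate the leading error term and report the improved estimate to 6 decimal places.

0.493486

Error is O(h^2); halving h shrinks it by 2^2 = 4.
4·0.4935918609 − 0.4939099800 = 1.4804574636
1.4804574636 ÷ 3 = 0.4934858212
Shift from A(h/2): −0.0001060397.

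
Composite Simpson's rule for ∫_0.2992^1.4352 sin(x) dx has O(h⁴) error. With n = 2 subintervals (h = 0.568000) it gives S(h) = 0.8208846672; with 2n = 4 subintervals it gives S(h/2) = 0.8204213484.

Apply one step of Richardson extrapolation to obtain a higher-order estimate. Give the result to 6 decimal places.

0.820390

Method order is 4; weight 2^4 = 16.
2^4*A(h/2) = 13.1267415744; minus A(h) gives 12.3058569072.
(16*0.8204213484 − 0.8208846672)/(16 − 1) = 0.8203904605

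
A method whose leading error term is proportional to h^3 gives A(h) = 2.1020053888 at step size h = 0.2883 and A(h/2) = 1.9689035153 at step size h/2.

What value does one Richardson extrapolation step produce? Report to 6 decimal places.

1.949889

r = 3, so 2^r = 8.
8·1.9689035153 = 15.7512281224; subtract 2.1020053888 → 13.6492227336
13.6492227336 ÷ 7 = 1.9498889619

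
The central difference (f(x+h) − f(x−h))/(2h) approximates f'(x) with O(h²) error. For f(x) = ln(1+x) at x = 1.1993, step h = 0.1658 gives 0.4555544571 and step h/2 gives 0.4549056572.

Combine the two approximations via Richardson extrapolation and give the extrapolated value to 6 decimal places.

0.454689

Method order is 2; weight 2^2 = 4.
Top: 4(0.4549056572) − (0.4555544571) = 1.3640681717
1.3640681717 ÷ 3 = 0.4546893906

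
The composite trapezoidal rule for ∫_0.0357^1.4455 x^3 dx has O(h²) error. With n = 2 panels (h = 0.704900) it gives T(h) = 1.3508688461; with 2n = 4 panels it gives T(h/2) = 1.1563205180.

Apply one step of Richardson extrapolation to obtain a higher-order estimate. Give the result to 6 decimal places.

Error is O(h^2); halving h shrinks it by 2^2 = 4.
Difference of the inputs: 1.1563205180 − 1.3508688461 = -0.1945483281
Divide by 2^2 − 1 = 3: (-0.1945483281)/3 = -0.0648494427
R = 1.1563205180 − 0.0648494427 = 1.0914710753

1.091471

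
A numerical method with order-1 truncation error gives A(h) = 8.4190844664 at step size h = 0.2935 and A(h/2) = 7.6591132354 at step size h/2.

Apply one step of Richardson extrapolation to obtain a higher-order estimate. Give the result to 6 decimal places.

6.899142

r = 1, so 2^r = 2.
2 × 7.6591132354 = 15.3182264708; subtract 8.4190844664 → 6.8991420044
6.8991420044 ÷ 1 = 6.8991420044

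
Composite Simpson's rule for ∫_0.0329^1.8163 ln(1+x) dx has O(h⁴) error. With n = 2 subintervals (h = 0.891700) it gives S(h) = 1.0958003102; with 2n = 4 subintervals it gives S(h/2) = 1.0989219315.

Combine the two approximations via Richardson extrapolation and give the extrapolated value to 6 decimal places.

1.099130

r = 4, so 2^r = 16.
16 × 1.0989219315 = 17.5827509040; 17.5827509040 − 1.0958003102 = 16.4869505938
16.4869505938 ÷ 15 = 1.0991300396
Shift from A(h/2): +0.0002081081.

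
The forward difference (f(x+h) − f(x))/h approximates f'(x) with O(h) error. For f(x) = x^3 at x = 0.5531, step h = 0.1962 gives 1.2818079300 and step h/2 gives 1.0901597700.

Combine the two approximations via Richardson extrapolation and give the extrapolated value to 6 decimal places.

0.898512

Error is O(h^1); halving h shrinks it by 2^1 = 2.
Difference of the inputs: 1.0901597700 − 1.2818079300 = -0.1916481600
Correction (A(h/2) − A(h))/(2 − 1) = (-0.1916481600)/1 = -0.1916481600
R = A(h/2) + (A(h/2) − A(h))/1 = 1.0901597700 − 0.1916481600 = 0.8985116100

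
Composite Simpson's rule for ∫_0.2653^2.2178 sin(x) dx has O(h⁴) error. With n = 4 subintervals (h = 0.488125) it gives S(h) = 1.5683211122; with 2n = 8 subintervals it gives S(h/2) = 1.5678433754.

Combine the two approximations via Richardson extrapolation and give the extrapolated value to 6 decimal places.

r = 4: numerator weight 16, denominator 15.
Difference of the inputs: 1.5678433754 − 1.5683211122 = -0.0004777368
Divide by 2^4 − 1 = 15: (-0.0004777368)/15 = -0.0000318491
R = 1.5678433754 − 0.0000318491 = 1.5678115263
Shift from A(h/2): −0.0000318491.

1.567812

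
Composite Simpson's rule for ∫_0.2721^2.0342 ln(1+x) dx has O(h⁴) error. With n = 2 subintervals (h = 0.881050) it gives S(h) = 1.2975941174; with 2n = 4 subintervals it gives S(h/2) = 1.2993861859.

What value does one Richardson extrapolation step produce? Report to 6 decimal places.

1.299506

The method has order 4: 2^4 = 16.
16×1.2993861859 = 20.7901789744; subtract 1.2975941174 → 19.4925848570
Divide by 2^4 − 1 = 15.
So the Richardson estimate is 1.2995056571.
Shift from A(h/2): +0.0001194712.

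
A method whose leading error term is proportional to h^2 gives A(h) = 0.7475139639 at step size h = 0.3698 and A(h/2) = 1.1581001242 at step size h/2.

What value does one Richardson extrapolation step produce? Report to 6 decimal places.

1.294962

With r = 2 the leading error scales as h^2, so the weight is 2^2 = 4.
2^2*A(h/2) = 4.6324004968; minus A(h) gives 3.8848865329.
Denominator 4 − 1 = 3.
Extrapolated: 3.8848865329 / 3 = 1.2949621776
Correction |R − A(h/2)| = 1.369e-01; gap |A(h/2) − A(h)| = 4.106e-01.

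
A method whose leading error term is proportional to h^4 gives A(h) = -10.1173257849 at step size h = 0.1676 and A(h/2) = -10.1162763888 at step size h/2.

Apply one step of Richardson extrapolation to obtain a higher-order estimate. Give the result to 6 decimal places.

Error is O(h^4); halving h shrinks it by 2^4 = 16.
Numerator 16*A(h/2) − A(h) = 16*(-10.1162763888) − (-10.1173257849) = -151.7430964359
R = (-151.7430964359)/15 = -10.1162064291
Gap between inputs: 1.049e-03; correction applied: +0.0000699597.

-10.116206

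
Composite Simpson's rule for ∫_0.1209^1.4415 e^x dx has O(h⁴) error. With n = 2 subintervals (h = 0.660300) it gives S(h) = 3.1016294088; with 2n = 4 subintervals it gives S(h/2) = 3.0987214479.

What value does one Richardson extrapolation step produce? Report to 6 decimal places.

3.098528

r = 4: numerator weight 16, denominator 15.
Top: 16(3.0987214479) − (3.1016294088) = 46.4779137576
Divide by 2^4 − 1 = 15.
Extrapolated: 46.4779137576 / 15 = 3.0985275838
Correction |R − A(h/2)| = 1.939e-04; gap |A(h/2) − A(h)| = 2.908e-03.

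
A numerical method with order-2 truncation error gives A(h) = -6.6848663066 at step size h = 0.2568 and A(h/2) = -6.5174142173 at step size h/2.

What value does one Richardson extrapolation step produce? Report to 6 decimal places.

r = 2, so 2^r = 4.
4*(-6.5174142173) = -26.0696568692; (-26.0696568692) − (-6.6848663066) = -19.3847905626
Denominator 4 − 1 = 3.
Extrapolated: (-19.3847905626) / 3 = -6.4615968542
Correction |R − A(h/2)| = 5.582e-02; gap |A(h/2) − A(h)| = 1.675e-01.

-6.461597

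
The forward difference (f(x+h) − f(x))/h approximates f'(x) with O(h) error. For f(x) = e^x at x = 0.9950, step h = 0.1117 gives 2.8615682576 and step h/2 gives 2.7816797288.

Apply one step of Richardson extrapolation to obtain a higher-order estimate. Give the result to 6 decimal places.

Error is O(h^1); halving h shrinks it by 2^1 = 2.
2^1×A(h/2) = 5.5633594576; minus A(h) gives 2.7017912000.
Divide by 2^1 − 1 = 1.
Extrapolated: 2.7017912000 / 1 = 2.7017912000

2.701791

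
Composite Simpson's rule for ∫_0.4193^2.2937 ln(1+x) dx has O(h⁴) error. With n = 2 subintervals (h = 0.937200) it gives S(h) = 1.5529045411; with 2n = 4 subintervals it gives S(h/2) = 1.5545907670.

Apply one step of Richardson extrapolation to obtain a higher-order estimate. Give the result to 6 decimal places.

Leading term ∝ h^4; use weight 16 = 2^4.
16·1.5545907670 = 24.8734522720; 24.8734522720 − 1.5529045411 = 23.3205477309
Denominator 16 − 1 = 15.
Result: 1.5547031821

1.554703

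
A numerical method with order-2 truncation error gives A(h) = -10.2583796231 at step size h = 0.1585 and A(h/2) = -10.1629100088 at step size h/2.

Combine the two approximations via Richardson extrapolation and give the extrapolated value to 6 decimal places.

Order 2 gives 2^r = 4 and 2^r − 1 = 3.
4×(-10.1629100088) = -40.6516400352; (-40.6516400352) − (-10.2583796231) = -30.3932604121
(-30.3932604121) ÷ 3 = -10.1310868040

-10.131087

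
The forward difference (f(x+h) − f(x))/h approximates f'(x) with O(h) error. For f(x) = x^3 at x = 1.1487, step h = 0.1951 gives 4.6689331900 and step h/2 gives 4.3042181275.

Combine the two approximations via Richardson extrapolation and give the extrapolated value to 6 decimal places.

3.939503

Error is O(h^1); halving h shrinks it by 2^1 = 2.
2^1 × A(h/2) = 8.6084362550; minus A(h) gives 3.9395030650.
Divide by 2^1 − 1 = 1.
3.9395030650 ÷ 1 = 3.9395030650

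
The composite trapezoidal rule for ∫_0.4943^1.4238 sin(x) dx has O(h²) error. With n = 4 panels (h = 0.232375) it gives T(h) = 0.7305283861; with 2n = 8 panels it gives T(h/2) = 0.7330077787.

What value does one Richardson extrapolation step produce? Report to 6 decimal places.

Order 2 gives 2^r = 4 and 2^r − 1 = 3.
Top: 4(0.7330077787) − (0.7305283861) = 2.2015027287
Divide by 2^2 − 1 = 3.
R = 2.2015027287/3 = 0.7338342429

0.733834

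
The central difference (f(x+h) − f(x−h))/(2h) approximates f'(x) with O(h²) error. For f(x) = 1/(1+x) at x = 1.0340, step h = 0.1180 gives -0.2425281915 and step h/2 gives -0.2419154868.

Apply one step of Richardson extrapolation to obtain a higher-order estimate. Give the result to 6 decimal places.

-0.241711

With r = 2 the leading error scales as h^2, so the weight is 2^2 = 4.
4*(-0.2419154868) = -0.9676619472; (-0.9676619472) − (-0.2425281915) = -0.7251337557
Denominator 4 − 1 = 3.
So the Richardson estimate is -0.2417112519.
Correction |R − A(h/2)| = 2.042e-04; gap |A(h/2) − A(h)| = 6.127e-04.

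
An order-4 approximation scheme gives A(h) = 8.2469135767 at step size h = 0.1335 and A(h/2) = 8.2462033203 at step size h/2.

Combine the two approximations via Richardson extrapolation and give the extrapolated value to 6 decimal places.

8.246156

Order 4 gives 2^r = 16 and 2^r − 1 = 15.
16×8.2462033203 − 8.2469135767 = 123.6923395481
Extrapolated: 123.6923395481 / 15 = 8.2461559699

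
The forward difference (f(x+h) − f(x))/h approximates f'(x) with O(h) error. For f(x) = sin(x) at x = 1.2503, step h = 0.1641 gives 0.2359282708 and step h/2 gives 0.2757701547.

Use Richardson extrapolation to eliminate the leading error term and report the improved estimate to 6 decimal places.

0.315612

Error is O(h^1); halving h shrinks it by 2^1 = 2.
2 × 0.2757701547 = 0.5515403094; 0.5515403094 − 0.2359282708 = 0.3156120386
R = 0.3156120386/1 = 0.3156120386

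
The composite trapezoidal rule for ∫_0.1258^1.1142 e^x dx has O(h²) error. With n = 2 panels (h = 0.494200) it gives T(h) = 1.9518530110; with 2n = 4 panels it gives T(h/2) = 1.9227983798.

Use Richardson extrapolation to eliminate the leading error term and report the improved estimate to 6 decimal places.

1.913114

r = 2: numerator weight 4, denominator 3.
Numerator 4×A(h/2) − A(h) = 4×1.9227983798 − 1.9518530110 = 5.7393405082
Denominator 4 − 1 = 3.
Result: 1.9131135027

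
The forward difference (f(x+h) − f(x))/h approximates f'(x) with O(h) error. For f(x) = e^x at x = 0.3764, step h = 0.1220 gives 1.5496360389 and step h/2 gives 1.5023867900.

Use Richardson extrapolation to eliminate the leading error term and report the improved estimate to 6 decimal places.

1.455138

r = 1, so 2^r = 2.
Weighted: 3.0047735800 − 1.5496360389 = 1.4551375411
Divide by 2^1 − 1 = 1.
R = 1.4551375411/1 = 1.4551375411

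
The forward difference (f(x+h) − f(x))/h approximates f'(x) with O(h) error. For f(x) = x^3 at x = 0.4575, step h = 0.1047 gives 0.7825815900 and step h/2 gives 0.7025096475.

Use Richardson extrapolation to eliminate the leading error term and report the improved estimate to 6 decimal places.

r = 1, so 2^r = 2.
2·0.7025096475 = 1.4050192950; subtract 0.7825815900 → 0.6224377050
0.6224377050 ÷ 1 = 0.6224377050
Shift from A(h/2): −0.0800719425.

0.622438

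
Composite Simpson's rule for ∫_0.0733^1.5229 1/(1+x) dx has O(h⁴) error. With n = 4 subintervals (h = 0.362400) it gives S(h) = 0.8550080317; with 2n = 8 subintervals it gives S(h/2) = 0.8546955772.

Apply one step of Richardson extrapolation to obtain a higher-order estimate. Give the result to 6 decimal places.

0.854675

With r = 4 the leading error scales as h^4, so the weight is 2^4 = 16.
2^4*A(h/2) = 13.6751292352; minus A(h) gives 12.8201212035.
(16*0.8546955772 − 0.8550080317)/(16 − 1) = 0.8546747469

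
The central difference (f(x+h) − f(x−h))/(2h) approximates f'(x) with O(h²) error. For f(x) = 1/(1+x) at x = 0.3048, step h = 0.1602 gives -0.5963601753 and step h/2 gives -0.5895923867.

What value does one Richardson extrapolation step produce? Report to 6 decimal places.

Error is O(h^2); halving h shrinks it by 2^2 = 4.
4·(-0.5895923867) = -2.3583695468; subtract (-0.5963601753) → -1.7620093715
Denominator 4 − 1 = 3.
(4·(-0.5895923867) − (-0.5963601753))/(4 − 1) = -0.5873364572

-0.587336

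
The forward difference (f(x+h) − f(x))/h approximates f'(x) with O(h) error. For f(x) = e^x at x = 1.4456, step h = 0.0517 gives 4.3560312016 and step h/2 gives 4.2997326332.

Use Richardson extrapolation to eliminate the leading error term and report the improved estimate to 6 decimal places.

Method order is 1; weight 2^1 = 2.
Numerator 2×A(h/2) − A(h) = 2×4.2997326332 − 4.3560312016 = 4.2434340648
Extrapolated: 4.2434340648 / 1 = 4.2434340648

4.243434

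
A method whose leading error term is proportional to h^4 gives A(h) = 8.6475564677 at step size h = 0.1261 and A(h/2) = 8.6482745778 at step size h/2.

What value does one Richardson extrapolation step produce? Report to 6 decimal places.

8.648322

With r = 4 the leading error scales as h^4, so the weight is 2^4 = 16.
Weighted: 138.3723932448 − 8.6475564677 = 129.7248367771
Divide by 2^4 − 1 = 15.
Extrapolated: 129.7248367771 / 15 = 8.6483224518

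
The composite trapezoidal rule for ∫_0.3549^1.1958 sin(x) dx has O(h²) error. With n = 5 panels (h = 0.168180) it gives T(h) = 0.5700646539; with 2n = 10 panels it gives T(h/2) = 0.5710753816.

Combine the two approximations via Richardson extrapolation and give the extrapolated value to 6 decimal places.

r = 2: numerator weight 4, denominator 3.
4*0.5710753816 = 2.2843015264; subtract 0.5700646539 → 1.7142368725
Divide by 2^2 − 1 = 3.
So the Richardson estimate is 0.5714122908.

0.571412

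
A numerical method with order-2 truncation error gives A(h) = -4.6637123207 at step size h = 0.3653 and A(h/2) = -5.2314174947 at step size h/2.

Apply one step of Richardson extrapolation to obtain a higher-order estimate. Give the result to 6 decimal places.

-5.420653

With r = 2 the leading error scales as h^2, so the weight is 2^2 = 4.
Numerator 4*A(h/2) − A(h) = 4*(-5.2314174947) − (-4.6637123207) = -16.2619576581
(4*(-5.2314174947) − (-4.6637123207))/(4 − 1) = -5.4206525527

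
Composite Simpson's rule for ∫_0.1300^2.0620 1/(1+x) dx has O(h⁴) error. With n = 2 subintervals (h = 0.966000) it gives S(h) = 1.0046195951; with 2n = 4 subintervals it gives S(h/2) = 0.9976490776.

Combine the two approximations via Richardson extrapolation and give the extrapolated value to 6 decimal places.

0.997184

With r = 4 the leading error scales as h^4, so the weight is 2^4 = 16.
16*0.9976490776 − 1.0046195951 = 14.9577656465
(16*0.9976490776 − 1.0046195951)/(16 − 1) = 0.9971843764
Correction |R − A(h/2)| = 4.647e-04; gap |A(h/2) − A(h)| = 6.971e-03.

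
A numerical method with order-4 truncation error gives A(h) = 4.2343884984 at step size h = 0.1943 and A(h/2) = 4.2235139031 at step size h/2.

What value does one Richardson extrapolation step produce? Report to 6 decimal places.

4.222789

The method has order 4: 2^4 = 16.
A(h/2) − A(h) = 4.2235139031 − 4.2343884984 = -0.0108745953
Divide by 2^4 − 1 = 15: (-0.0108745953)/15 = -0.0007249730
R = A(h/2) + (A(h/2) − A(h))/15 = 4.2235139031 − 0.0007249730 = 4.2227889301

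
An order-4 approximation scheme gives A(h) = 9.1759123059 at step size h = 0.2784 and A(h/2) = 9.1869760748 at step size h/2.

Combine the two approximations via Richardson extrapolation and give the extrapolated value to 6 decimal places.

Order 4 gives 2^r = 16 and 2^r − 1 = 15.
2^4 × A(h/2) = 146.9916171968; minus A(h) gives 137.8157048909.
Denominator 16 − 1 = 15.
137.8157048909 ÷ 15 = 9.1877136594
Gap between inputs: 1.106e-02; correction applied: +0.0007375846.

9.187714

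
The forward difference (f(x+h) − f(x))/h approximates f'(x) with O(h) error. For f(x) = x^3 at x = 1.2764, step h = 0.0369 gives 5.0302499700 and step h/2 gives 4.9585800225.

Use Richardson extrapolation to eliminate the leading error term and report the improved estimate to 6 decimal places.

4.886910

Order 1 gives 2^r = 2 and 2^r − 1 = 1.
Top: 2(4.9585800225) − (5.0302499700) = 4.8869100750
Denominator 2 − 1 = 1.
Result: 4.8869100750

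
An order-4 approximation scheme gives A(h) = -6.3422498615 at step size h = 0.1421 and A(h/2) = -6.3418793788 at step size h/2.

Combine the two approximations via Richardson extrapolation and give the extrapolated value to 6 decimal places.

-6.341855

Method order is 4; weight 2^4 = 16.
16·(-6.3418793788) = -101.4700700608; (-101.4700700608) − (-6.3422498615) = -95.1278201993
Extrapolated: (-95.1278201993) / 15 = -6.3418546800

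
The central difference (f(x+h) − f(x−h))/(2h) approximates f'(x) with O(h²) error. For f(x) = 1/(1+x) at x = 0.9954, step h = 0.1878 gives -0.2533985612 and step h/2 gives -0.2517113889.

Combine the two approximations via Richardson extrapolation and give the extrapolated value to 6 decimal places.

-0.251149

Method order is 2; weight 2^2 = 4.
4·(-0.2517113889) − (-0.2533985612) = -0.7534469944
(4·(-0.2517113889) − (-0.2533985612))/(4 − 1) = -0.2511489981
Shift from A(h/2): +0.0005623908.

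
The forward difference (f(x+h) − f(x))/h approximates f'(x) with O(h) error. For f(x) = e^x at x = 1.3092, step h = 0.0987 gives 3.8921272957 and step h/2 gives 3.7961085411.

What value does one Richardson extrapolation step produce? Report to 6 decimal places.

3.700090

Order 1 gives 2^r = 2 and 2^r − 1 = 1.
2·3.7961085411 = 7.5922170822; subtract 3.8921272957 → 3.7000897865
Divide by 2^1 − 1 = 1.
Result: 3.7000897865
Correction |R − A(h/2)| = 9.602e-02; gap |A(h/2) − A(h)| = 9.602e-02.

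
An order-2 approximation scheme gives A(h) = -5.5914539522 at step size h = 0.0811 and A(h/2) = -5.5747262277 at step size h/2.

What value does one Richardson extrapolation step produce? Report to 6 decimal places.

Order 2 gives 2^r = 4 and 2^r − 1 = 3.
4 × (-5.5747262277) − (-5.5914539522) = -16.7074509586
R = (-16.7074509586)/3 = -5.5691503195
Correction |R − A(h/2)| = 5.576e-03; gap |A(h/2) − A(h)| = 1.673e-02.

-5.569150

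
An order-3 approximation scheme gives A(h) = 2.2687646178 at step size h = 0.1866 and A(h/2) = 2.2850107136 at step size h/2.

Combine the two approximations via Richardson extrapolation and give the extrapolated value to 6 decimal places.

r = 3, so 2^r = 8.
Numerator 8·A(h/2) − A(h) = 8·2.2850107136 − 2.2687646178 = 16.0113210910
Divide by 2^3 − 1 = 7.
Result: 2.2873315844
Shift from A(h/2): +0.0023208708.

2.287332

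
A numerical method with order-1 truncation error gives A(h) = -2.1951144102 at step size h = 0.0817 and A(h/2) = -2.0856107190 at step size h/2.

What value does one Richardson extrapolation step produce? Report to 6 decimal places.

Method order is 1; weight 2^1 = 2.
Numerator 2·A(h/2) − A(h) = 2·(-2.0856107190) − (-2.1951144102) = -1.9761070278
(2·(-2.0856107190) − (-2.1951144102))/(2 − 1) = -1.9761070278
Gap between inputs: 1.095e-01; correction applied: +0.1095036912.

-1.976107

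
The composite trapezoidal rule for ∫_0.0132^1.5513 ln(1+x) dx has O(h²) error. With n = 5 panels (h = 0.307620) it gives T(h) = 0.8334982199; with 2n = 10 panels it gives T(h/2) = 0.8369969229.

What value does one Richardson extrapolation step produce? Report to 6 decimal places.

0.838163

Order 2 gives 2^r = 4 and 2^r − 1 = 3.
4*0.8369969229 = 3.3479876916; subtract 0.8334982199 → 2.5144894717
Denominator 4 − 1 = 3.
R = 2.5144894717/3 = 0.8381631572
Shift from A(h/2): +0.0011662343.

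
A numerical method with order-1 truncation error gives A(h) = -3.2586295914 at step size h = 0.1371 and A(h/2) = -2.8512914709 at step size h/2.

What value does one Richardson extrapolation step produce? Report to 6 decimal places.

With r = 1 the leading error scales as h^1, so the weight is 2^1 = 2.
A(h/2) − A(h) = -2.8512914709 − (-3.2586295914) = 0.4073381205
Correction (A(h/2) − A(h))/(2 − 1) = 0.4073381205/1 = 0.4073381205
R = A(h/2) + (A(h/2) − A(h))/1 = -2.8512914709 + 0.4073381205 = -2.4439533504

-2.443953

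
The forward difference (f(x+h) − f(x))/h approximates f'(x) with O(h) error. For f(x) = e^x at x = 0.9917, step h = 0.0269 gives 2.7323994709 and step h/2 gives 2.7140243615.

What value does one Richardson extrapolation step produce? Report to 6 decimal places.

r = 1, so 2^r = 2.
Numerator 2·A(h/2) − A(h) = 2·2.7140243615 − 2.7323994709 = 2.6956492521
Denominator 2 − 1 = 1.
Extrapolated: 2.6956492521 / 1 = 2.6956492521
Shift from A(h/2): −0.0183751094.

2.695649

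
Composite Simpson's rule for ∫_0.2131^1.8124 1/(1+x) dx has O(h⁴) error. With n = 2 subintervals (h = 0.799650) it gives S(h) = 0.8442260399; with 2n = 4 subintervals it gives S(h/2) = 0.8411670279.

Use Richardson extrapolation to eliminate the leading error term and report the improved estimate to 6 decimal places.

Method order is 4; weight 2^4 = 16.
16×0.8411670279 = 13.4586724464; subtract 0.8442260399 → 12.6144464065
Denominator 16 − 1 = 15.
(16×0.8411670279 − 0.8442260399)/(16 − 1) = 0.8409630938
Gap between inputs: 3.059e-03; correction applied: −0.0002039341.

0.840963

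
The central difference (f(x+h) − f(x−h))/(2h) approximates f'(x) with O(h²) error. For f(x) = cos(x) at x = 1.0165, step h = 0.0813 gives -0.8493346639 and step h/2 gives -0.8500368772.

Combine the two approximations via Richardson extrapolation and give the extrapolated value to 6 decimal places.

-0.850271

Order 2 gives 2^r = 4 and 2^r − 1 = 3.
Weighted: (-3.4001475088) − (-0.8493346639) = -2.5508128449
Denominator 4 − 1 = 3.
(-2.5508128449) ÷ 3 = -0.8502709483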